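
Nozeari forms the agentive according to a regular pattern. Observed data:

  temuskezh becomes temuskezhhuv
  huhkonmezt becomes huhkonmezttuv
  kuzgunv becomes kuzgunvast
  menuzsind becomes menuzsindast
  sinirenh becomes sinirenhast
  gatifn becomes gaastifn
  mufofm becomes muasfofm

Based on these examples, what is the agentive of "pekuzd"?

pekuzdduv

temuskezh and sinirenh both end in -h yet inflect differently (temuskezhhuv, sinirenhast), so the final letter is not what conditions the rule; the second-to-last letter is.
"pekuzd" has second-to-last letter 'z'. The stems whose second-to-last letter is 'z' (temuskezh → temuskezhhuv, huhkonmezt → huhkonmezttuv) double the final consonant and add -uv.
The other patterns: stems whose second-to-last letter is 'n' add -ast; stems whose second-to-last letter is 'f' insert -as- after the first vowel.
So pekuzd → pekuzdduv.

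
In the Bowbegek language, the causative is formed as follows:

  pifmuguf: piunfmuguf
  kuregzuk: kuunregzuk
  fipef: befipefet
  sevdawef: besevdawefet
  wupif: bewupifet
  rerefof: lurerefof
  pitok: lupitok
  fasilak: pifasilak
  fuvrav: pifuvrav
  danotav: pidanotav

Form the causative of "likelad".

pifmuguf and fipef both end in -f yet inflect differently (piunfmuguf, befipefet), so the final letter is not what conditions the rule; the last vowel is.
"likelad" has last vowel 'a'. The stems whose last vowel is 'a' (fasilak → pifasilak, fuvrav → pifuvrav, danotav → pidanotav) add the prefix pi-.
So likelad → pilikelad.

pilikelad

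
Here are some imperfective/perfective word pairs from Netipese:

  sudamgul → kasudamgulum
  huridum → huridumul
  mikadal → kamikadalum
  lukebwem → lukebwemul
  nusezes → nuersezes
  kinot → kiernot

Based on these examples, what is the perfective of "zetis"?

huridum and sudamgul both have last vowel 'u' yet inflect differently (huridumul, kasudamgulum), so the last vowel is not what conditions the rule; the final letter is.
"zetis" ends in -s. The one such stem in the data (nusezes → nuersezes) inserts -er- after the first vowel (as does kinot), so the same rule applies.
The other patterns: stems ending in -m add -ul; stems ending in -l add ka- … -um around the stem.
So zetis → zeertis.

zeertis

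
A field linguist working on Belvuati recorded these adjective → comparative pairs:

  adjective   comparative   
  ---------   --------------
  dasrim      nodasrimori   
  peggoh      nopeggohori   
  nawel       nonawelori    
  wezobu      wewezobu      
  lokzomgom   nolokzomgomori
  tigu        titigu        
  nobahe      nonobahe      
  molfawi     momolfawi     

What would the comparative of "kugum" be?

nokugumori

nawel and nobahe both have last vowel 'e' yet inflect differently (nonawelori, nonobahe), so the last vowel is not what conditions the rule; whether the stem ends in a vowel or a consonant is.
"kugum" ends in a consonant. The stems ending in a consonant (dasrim → nodasrimori, lokzomgom → nolokzomgomori, peggoh → nopeggohori) add no- … -ori around the stem.
The other pattern: stems ending in a vowel repeat the first consonant+vowel as a prefix.
So kugum → nokugumori.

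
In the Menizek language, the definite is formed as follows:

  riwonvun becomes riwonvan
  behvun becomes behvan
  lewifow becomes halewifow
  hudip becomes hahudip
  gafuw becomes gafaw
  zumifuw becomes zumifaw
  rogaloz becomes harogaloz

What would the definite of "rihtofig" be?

zumifuw and lewifow both end in -w yet inflect differently (zumifaw, halewifow), so the final letter is not what conditions the rule; the last vowel is.
"rihtofig" has last vowel 'i'. The one such stem in the data (hudip → hahudip) adds the prefix ha-, so the same rule applies.
So rihtofig → harihtofig.

harihtofig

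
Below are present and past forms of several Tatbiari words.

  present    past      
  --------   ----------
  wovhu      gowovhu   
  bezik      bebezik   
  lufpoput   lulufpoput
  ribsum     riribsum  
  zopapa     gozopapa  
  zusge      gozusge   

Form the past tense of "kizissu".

gokizissu

lufpoput and wovhu both have last vowel 'u' yet inflect differently (lulufpoput, gowovhu), so the last vowel is not what conditions the rule; whether the stem ends in a vowel or a consonant is.
"kizissu" ends in a vowel. The stems ending in a vowel (wovhu → gowovhu, zopapa → gozopapa, zusge → gozusge) add the prefix go-.
The other pattern: stems ending in a consonant repeat the first consonant+vowel as a prefix.
So kizissu → gokizissu.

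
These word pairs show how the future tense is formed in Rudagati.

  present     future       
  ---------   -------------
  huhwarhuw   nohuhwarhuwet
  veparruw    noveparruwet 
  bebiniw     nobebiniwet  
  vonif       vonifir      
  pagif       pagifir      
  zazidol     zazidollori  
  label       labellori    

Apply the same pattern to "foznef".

bebiniw and vonif both have last vowel 'i' yet inflect differently (nobebiniwet, vonifir), so the last vowel is not what conditions the rule; the final letter is.
"foznef" ends in -f. The stems ending in -f (vonif → vonifir, pagif → pagifir) add -ir.
So foznef → foznefir.

foznefir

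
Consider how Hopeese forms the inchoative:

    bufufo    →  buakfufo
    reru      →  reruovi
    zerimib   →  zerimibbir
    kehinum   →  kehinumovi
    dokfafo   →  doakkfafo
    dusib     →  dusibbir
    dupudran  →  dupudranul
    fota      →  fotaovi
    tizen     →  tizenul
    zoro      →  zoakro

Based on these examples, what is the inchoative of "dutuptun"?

dupudran and fota both have last vowel 'a' yet inflect differently (dupudranul, fotaovi), so the last vowel is not what conditions the rule; the final letter is.
"dutuptun" ends in -n. The stems ending in -n (tizen → tizenul, dupudran → dupudranul) add -ul.
So dutuptun → dutuptunul.

dutuptunul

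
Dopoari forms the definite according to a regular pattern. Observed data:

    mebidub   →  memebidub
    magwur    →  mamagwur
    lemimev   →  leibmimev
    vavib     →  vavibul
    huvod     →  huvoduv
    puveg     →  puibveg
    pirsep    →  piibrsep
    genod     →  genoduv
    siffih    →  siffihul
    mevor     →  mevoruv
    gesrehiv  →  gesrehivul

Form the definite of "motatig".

motatigul

"motatig" has last vowel 'i'. The stems whose last vowel is 'i' (siffih → siffihul, vavib → vavibul, gesrehiv → gesrehivul) add -ul.
The other patterns: stems whose last vowel is 'u' repeat the first consonant+vowel as a prefix; stems whose last vowel is 'e' insert -ib- after the first vowel; stems whose last vowel is 'o' add -uv.
So motatig → motatigul.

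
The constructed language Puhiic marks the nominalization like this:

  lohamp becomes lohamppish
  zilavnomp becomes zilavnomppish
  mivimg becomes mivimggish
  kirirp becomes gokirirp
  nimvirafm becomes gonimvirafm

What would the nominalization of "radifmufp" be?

goradifmufp

lohamp and kirirp both end in -p yet inflect differently (lohamppish, gokirirp), so the final letter is not what conditions the rule; the second-to-last letter is.
"radifmufp" has second-to-last letter 'f'. The one such stem in the data (nimvirafm → gonimvirafm) adds the prefix go-, so the same rule applies.
So radifmufp → goradifmufp.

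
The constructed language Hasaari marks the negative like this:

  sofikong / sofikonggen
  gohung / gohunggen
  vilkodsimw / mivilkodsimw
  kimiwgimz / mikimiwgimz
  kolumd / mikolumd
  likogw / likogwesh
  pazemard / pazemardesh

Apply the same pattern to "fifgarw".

fifgarwesh

vilkodsimw and likogw both end in -w yet inflect differently (mivilkodsimw, likogwesh), so the final letter is not what conditions the rule; the second-to-last letter is.
"fifgarw" has second-to-last letter 'r'. The one such stem in the data (pazemard → pazemardesh) adds -esh, so the same rule applies.
The other patterns: stems whose second-to-last letter is 'n' double the final consonant and add -en; stems whose second-to-last letter is 'm' add the prefix mi-.
So fifgarw → fifgarwesh.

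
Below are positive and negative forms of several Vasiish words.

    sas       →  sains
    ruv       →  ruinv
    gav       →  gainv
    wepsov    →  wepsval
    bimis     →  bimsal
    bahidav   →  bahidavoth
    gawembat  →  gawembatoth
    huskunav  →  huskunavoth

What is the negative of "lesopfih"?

ruv and wepsov both end in -v yet inflect differently (ruinv, wepsval), so the final letter is not what conditions the rule; the number of vowels is.
"lesopfih" has 3 vowels. The stems with 3 vowels (bahidav → bahidavoth, gawembat → gawembatoth, huskunav → huskunavoth) add -oth.
The other patterns: stems with 1 vowel insert -in- after the first vowel; stems with 2 vowels delete the last vowel and add -al.
So lesopfih → lesopfihoth.

lesopfihoth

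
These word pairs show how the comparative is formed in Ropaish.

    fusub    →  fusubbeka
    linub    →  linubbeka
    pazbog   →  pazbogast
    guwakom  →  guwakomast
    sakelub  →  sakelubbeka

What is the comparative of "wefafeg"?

wefafegast

linub and pazbog both have 2 vowels yet inflect differently (linubbeka, pazbogast), so the number of vowels is not what conditions the rule; the final letter is.
"wefafeg" ends in -g. The one such stem in the data (pazbog → pazbogast) adds -ast, so the same rule applies.
The other pattern: stems ending in -b double the final consonant and add -eka.
So wefafeg → wefafegast.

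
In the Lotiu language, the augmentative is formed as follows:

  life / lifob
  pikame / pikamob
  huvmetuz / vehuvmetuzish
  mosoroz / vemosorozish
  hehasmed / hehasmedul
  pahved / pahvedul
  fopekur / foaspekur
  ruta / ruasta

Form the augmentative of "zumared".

"zumared" ends in -d. The stems ending in -d (hehasmed → hehasmedul, pahved → pahvedul) add -ul.
The other patterns: stems ending in -e drop the final letter and add -ob; stems ending in -z add ve- … -ish around the stem; stems ending in -a or -r insert -as- after the first vowel.
So zumared → zumaredul.

zumaredul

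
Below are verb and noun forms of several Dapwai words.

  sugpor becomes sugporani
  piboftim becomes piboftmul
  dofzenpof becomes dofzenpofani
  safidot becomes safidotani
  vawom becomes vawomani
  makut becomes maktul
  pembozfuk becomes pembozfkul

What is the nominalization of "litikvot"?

litikvotani

vawom and piboftim both end in -m yet inflect differently (vawomani, piboftmul), so the final letter is not what conditions the rule; the last vowel is.
"litikvot" has last vowel 'o'. The stems whose last vowel is 'o' (vawom → vawomani, safidot → safidotani, sugpor → sugporani) add -ani.
So litikvot → litikvotani.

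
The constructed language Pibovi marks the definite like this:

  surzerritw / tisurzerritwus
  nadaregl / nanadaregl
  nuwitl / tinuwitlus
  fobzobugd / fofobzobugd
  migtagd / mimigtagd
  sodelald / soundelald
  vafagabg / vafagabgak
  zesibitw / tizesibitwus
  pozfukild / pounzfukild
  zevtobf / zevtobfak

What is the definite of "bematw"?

tibematwus

sodelald and migtagd both end in -d yet inflect differently (soundelald, mimigtagd), so the final letter is not what conditions the rule; the second-to-last letter is.
"bematw" has second-to-last letter 't'. The stems whose second-to-last letter is 't' (surzerritw → tisurzerritwus, nuwitl → tinuwitlus, zesibitw → tizesibitwus) add ti- … -us around the stem.
The other patterns: stems whose second-to-last letter is 'b' add -ak; stems whose second-to-last letter is 'l' insert -un- after the first vowel; stems whose second-to-last letter is 'g' repeat the first consonant+vowel as a prefix.
So bematw → tibematwus.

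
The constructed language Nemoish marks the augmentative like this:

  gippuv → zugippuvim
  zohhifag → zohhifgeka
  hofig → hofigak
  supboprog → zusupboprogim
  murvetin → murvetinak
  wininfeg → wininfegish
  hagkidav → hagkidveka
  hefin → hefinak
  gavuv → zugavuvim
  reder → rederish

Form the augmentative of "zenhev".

hofig and zohhifag both end in -g yet inflect differently (hofigak, zohhifgeka), so the final letter is not what conditions the rule; the last vowel is.
"zenhev" has last vowel 'e'. The stems whose last vowel is 'e' (wininfeg → wininfegish, reder → rederish) add -ish.
So zenhev → zenhevish.

zenhevish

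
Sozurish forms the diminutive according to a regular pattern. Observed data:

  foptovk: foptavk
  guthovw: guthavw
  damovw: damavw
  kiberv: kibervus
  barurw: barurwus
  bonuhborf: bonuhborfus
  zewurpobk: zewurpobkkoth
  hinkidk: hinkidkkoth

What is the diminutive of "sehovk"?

guthovw and barurw both end in -w yet inflect differently (guthavw, barurwus), so the final letter is not what conditions the rule; the second-to-last letter is.
"sehovk" has second-to-last letter 'v'. The stems whose second-to-last letter is 'v' (foptovk → foptavk, guthovw → guthavw, damovw → damavw) change the last vowel to 'a'.
So sehovk → sehavk.

sehavk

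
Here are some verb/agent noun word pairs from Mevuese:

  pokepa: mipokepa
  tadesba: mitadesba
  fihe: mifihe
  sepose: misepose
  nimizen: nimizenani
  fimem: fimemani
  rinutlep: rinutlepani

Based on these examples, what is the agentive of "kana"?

fihe and nimizen both have last vowel 'e' yet inflect differently (mifihe, nimizenani), so the last vowel is not what conditions the rule; whether the stem ends in a vowel or a consonant is.
"kana" ends in a vowel. The stems ending in a vowel (pokepa → mipokepa, tadesba → mitadesba, fihe → mifihe) add the prefix mi-.
So kana → mikana.

mikana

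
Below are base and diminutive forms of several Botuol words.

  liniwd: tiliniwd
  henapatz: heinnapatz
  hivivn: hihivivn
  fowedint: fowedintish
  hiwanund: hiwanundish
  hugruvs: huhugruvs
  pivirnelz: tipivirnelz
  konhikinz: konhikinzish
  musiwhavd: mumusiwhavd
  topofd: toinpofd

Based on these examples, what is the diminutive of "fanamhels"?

"fanamhels" has second-to-last letter 'l'. The one such stem in the data (pivirnelz → tipivirnelz) adds the prefix ti-, so the same rule applies.
So fanamhels → tifanamhels.

tifanamhels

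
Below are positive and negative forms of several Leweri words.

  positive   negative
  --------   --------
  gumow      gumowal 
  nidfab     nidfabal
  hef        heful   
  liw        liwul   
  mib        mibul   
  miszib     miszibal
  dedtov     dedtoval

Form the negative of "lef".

miszib and mib both end in -b yet inflect differently (miszibal, mibul), so the final letter is not what conditions the rule; the number of vowels is.
"lef" has 1 vowel. The stems with 1 vowel (mib → mibul, liw → liwul, hef → heful) add -ul.
The other pattern: stems with 2 vowels add -al.
So lef → leful.

leful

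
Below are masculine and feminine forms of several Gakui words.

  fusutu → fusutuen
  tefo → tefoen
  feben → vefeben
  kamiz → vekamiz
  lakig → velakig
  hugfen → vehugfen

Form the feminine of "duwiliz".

"duwiliz" ends in a consonant. The stems ending in a consonant (hugfen → vehugfen, feben → vefeben, kamiz → vekamiz) add the prefix ve-.
The other pattern: stems ending in a vowel add -en.
So duwiliz → veduwiliz.

veduwiliz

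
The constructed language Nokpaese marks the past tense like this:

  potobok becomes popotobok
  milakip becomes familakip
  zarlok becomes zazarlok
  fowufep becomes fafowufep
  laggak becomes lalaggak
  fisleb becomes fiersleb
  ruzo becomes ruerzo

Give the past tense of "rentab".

potobok and ruzo both have last vowel 'o' yet inflect differently (popotobok, ruerzo), so the last vowel is not what conditions the rule; the final letter is.
"rentab" ends in -b. The one such stem in the data (fisleb → fiersleb) inserts -er- after the first vowel (as does ruzo), so the same rule applies.
So rentab → reerntab.

reerntab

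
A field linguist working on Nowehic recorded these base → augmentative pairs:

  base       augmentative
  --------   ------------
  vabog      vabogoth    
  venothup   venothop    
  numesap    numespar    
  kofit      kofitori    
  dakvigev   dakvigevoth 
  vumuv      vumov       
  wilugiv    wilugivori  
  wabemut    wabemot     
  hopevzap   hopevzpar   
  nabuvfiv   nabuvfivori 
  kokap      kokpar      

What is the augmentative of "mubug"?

nabuvfiv and vumuv both end in -v yet inflect differently (nabuvfivori, vumov), so the final letter is not what conditions the rule; the last vowel is.
"mubug" has last vowel 'u'. The stems whose last vowel is 'u' (vumuv → vumov, wabemut → wabemot, venothup → venothop) change the last vowel to 'o'.
So mubug → mubog.

mubog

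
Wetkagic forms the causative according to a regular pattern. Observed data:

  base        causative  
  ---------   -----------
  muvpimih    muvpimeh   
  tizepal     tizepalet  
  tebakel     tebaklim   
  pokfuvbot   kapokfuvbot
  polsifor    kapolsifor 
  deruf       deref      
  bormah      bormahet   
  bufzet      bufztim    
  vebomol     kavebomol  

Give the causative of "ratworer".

ratworrim

tebakel and vebomol both end in -l yet inflect differently (tebaklim, kavebomol), so the final letter is not what conditions the rule; the last vowel is.
"ratworer" has last vowel 'e'. The stems whose last vowel is 'e' (bufzet → bufztim, tebakel → tebaklim) delete the last vowel and add -im.
So ratworer → ratworrim.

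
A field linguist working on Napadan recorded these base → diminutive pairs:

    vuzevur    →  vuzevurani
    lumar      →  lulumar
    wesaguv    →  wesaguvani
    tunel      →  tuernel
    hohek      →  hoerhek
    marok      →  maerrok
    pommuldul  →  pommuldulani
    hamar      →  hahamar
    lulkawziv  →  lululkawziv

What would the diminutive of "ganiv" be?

gaganiv

vuzevur and hamar both end in -r yet inflect differently (vuzevurani, hahamar), so the final letter is not what conditions the rule; the last vowel is.
"ganiv" has last vowel 'i'. The one such stem in the data (lulkawziv → lululkawziv) repeats the first consonant+vowel as a prefix (as do hamar, lumar), so the same rule applies.
The other patterns: stems whose last vowel is 'u' add -ani; stems whose last vowel is 'e' or 'o' insert -er- after the first vowel.
So ganiv → gaganiv.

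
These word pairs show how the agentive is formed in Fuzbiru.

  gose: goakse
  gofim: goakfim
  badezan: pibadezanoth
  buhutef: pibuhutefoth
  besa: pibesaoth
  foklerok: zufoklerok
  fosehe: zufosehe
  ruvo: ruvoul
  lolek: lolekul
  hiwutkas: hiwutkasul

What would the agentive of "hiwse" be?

gose and fosehe both end in -e yet inflect differently (goakse, zufosehe), so the final letter is not what conditions the rule; the first letter is.
"hiwse" begins with h-. The one such stem in the data (hiwutkas → hiwutkasul) adds -ul, so the same rule applies.
The other patterns: stems beginning with g- insert -ak- after the first vowel; stems beginning with b- add pi- … -oth around the stem; stems beginning with f- add the prefix zu-.
So hiwse → hiwseul.

hiwseul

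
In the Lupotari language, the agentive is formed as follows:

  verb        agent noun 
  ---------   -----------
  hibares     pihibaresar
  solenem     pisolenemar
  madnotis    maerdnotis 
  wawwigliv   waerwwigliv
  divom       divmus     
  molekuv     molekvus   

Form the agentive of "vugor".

hibares and madnotis both end in -s yet inflect differently (pihibaresar, maerdnotis), so the final letter is not what conditions the rule; the last vowel is.
"vugor" has last vowel 'o'. The one such stem in the data (divom → divmus) deletes the last vowel and adds -us (as does molekuv), so the same rule applies.
So vugor → vugrus.

vugrus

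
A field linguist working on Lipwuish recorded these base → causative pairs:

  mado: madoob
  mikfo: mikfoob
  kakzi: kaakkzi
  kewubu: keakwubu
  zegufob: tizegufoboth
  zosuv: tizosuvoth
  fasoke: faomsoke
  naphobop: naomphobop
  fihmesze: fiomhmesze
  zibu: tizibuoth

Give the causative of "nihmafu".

zibu and kewubu both end in -u yet inflect differently (tizibuoth, keakwubu), so the final letter is not what conditions the rule; the first letter is.
"nihmafu" begins with n-. The one such stem in the data (naphobop → naomphobop) inserts -om- after the first vowel (as do fasoke, fihmesze), so the same rule applies.
So nihmafu → niomhmafu.

niomhmafu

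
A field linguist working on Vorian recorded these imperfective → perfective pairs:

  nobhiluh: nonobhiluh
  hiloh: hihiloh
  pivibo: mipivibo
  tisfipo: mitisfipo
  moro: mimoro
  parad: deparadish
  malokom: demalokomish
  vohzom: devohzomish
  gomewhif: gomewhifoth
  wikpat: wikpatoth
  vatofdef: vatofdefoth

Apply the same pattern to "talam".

hiloh and pivibo both have last vowel 'o' yet inflect differently (hihiloh, mipivibo), so the last vowel is not what conditions the rule; the final letter is.
"talam" ends in -m. The stems ending in -m (malokom → demalokomish, vohzom → devohzomish) add de- … -ish around the stem.
So talam → detalamish.

detalamish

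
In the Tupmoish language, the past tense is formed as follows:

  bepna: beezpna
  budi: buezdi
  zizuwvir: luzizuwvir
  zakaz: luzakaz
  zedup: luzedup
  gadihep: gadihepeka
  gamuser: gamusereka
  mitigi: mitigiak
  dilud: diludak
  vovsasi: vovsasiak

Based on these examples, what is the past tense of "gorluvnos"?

gorluvnoseka

zedup and gadihep both end in -p yet inflect differently (luzedup, gadihepeka), so the final letter is not what conditions the rule; the first letter is.
"gorluvnos" begins with g-. The stems beginning with g- (gadihep → gadihepeka, gamuser → gamusereka) add -eka.
The other patterns: stems beginning with b- insert -ez- after the first vowel; stems beginning with z- add the prefix lu-; stems beginning with d-, m- or v- add -ak.
So gorluvnos → gorluvnoseka.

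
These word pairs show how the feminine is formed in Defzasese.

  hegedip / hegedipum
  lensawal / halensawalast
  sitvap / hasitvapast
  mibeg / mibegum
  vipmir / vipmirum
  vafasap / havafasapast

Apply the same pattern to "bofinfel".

bofinfelum

vafasap and hegedip both end in -p yet inflect differently (havafasapast, hegedipum), so the final letter is not what conditions the rule; the last vowel is.
"bofinfel" has last vowel 'e'. The one such stem in the data (mibeg → mibegum) adds -um, so the same rule applies.
The other pattern: stems whose last vowel is 'a' add ha- … -ast around the stem.
So bofinfel → bofinfelum.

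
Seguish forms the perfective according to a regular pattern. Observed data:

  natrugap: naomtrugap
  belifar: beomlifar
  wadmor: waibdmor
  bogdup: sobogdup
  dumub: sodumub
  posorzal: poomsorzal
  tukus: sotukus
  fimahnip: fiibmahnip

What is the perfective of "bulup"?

bogdup and natrugap both end in -p yet inflect differently (sobogdup, naomtrugap), so the final letter is not what conditions the rule; the last vowel is.
"bulup" has last vowel 'u'. The stems whose last vowel is 'u' (dumub → sodumub, bogdup → sobogdup, tukus → sotukus) add the prefix so-.
The other patterns: stems whose last vowel is 'a' insert -om- after the first vowel; stems whose last vowel is 'i' or 'o' insert -ib- after the first vowel.
So bulup → sobulup.

sobulup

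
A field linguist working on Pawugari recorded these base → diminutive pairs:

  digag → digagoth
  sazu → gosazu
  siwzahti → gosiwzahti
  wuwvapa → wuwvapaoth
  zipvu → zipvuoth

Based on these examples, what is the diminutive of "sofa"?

"sofa" begins with s-. The stems beginning with s- (sazu → gosazu, siwzahti → gosiwzahti) add the prefix go-.
So sofa → gosofa.

gosofa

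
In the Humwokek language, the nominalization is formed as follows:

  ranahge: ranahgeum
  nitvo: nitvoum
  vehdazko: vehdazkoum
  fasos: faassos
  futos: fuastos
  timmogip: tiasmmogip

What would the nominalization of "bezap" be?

beaszap

nitvo and fasos both have last vowel 'o' yet inflect differently (nitvoum, faassos), so the last vowel is not what conditions the rule; whether the stem ends in a vowel or a consonant is.
"bezap" ends in a consonant. The stems ending in a consonant (fasos → faassos, futos → fuastos, timmogip → tiasmmogip) insert -as- after the first vowel.
So bezap → beaszap.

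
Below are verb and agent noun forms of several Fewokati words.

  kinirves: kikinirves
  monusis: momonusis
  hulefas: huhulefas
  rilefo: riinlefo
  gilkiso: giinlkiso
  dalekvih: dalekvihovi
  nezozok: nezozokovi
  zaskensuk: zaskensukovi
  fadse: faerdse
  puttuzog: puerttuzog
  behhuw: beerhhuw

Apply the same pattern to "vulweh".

vulwehovi

"vulweh" ends in -h. The one such stem in the data (dalekvih → dalekvihovi) adds -ovi, so the same rule applies.
The other patterns: stems ending in -s repeat the first consonant+vowel as a prefix; stems ending in -o insert -in- after the first vowel; stems ending in -e, -g or -w insert -er- after the first vowel.
So vulweh → vulwehovi.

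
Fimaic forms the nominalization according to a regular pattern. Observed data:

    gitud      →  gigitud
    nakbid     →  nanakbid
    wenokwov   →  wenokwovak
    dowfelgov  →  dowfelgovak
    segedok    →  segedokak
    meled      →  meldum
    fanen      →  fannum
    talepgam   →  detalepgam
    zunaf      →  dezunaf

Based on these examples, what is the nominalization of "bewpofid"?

gitud and meled both end in -d yet inflect differently (gigitud, meldum), so the final letter is not what conditions the rule; the last vowel is.
"bewpofid" has last vowel 'i'. The one such stem in the data (nakbid → nanakbid) repeats the first consonant+vowel as a prefix (as does gitud), so the same rule applies.
The other patterns: stems whose last vowel is 'o' add -ak; stems whose last vowel is 'e' delete the last vowel and add -um; stems whose last vowel is 'a' add the prefix de-.
So bewpofid → bebewpofid.

bebewpofid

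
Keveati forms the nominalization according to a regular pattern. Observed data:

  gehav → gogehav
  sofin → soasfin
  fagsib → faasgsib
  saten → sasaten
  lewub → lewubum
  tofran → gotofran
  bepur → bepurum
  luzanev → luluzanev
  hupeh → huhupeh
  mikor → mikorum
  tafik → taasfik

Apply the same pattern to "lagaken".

lalagaken

"lagaken" has last vowel 'e'. The stems whose last vowel is 'e' (luzanev → luluzanev, saten → sasaten, hupeh → huhupeh) repeat the first consonant+vowel as a prefix.
So lagaken → lalagaken.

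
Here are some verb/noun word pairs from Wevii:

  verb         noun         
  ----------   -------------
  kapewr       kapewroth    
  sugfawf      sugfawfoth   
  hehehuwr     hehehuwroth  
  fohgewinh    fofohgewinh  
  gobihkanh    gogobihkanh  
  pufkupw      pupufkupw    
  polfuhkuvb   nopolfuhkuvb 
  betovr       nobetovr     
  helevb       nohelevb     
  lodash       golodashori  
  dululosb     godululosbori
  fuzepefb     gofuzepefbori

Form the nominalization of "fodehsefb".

kapewr and betovr both end in -r yet inflect differently (kapewroth, nobetovr), so the final letter is not what conditions the rule; the second-to-last letter is.
"fodehsefb" has second-to-last letter 'f'. The one such stem in the data (fuzepefb → gofuzepefbori) adds go- … -ori around the stem, so the same rule applies.
So fodehsefb → gofodehsefbori.

gofodehsefbori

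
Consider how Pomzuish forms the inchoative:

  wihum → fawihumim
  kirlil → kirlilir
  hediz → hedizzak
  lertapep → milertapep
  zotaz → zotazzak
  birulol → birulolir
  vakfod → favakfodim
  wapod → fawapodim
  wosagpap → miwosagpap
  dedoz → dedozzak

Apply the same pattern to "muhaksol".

muhaksolir

kirlil and hediz both have last vowel 'i' yet inflect differently (kirlilir, hedizzak), so the last vowel is not what conditions the rule; the final letter is.
"muhaksol" ends in -l. The stems ending in -l (kirlil → kirlilir, birulol → birulolir) add -ir.
The other patterns: stems ending in -z double the final consonant and add -ak; stems ending in -p add the prefix mi-; stems ending in -d or -m add fa- … -im around the stem.
So muhaksol → muhaksolir.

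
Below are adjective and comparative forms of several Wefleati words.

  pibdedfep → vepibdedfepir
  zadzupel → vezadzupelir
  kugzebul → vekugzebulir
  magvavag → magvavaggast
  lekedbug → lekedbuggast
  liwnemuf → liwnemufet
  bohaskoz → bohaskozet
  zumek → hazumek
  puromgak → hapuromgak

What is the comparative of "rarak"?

hararak

"rarak" ends in -k. The stems ending in -k (zumek → hazumek, puromgak → hapuromgak) add the prefix ha-.
So rarak → hararak.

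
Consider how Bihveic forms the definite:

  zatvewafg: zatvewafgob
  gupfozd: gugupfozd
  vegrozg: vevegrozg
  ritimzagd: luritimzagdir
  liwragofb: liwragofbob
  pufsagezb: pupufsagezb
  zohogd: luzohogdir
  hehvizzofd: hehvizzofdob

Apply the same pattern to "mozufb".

"mozufb" has second-to-last letter 'f'. The stems whose second-to-last letter is 'f' (zatvewafg → zatvewafgob, liwragofb → liwragofbob, hehvizzofd → hehvizzofdob) add -ob.
The other patterns: stems whose second-to-last letter is 'g' add lu- … -ir around the stem; stems whose second-to-last letter is 'z' repeat the first consonant+vowel as a prefix.
So mozufb → mozufbob.

mozufbob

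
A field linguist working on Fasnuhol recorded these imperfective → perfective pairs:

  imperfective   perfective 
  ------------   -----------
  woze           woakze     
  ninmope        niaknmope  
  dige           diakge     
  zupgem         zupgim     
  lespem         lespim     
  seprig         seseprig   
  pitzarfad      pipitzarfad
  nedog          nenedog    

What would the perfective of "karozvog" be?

"karozvog" ends in -g. The stems ending in -g (seprig → seseprig, nedog → nenedog) repeat the first consonant+vowel as a prefix.
So karozvog → kakarozvog.

kakarozvog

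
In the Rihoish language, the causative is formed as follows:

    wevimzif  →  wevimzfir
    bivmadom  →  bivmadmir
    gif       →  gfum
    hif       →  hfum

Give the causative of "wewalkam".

"wewalkam" has 3 vowels. The stems with 3 vowels (wevimzif → wevimzfir, bivmadom → bivmadmir) delete the last vowel and add -ir.
So wewalkam → wewalkmir.

wewalkmir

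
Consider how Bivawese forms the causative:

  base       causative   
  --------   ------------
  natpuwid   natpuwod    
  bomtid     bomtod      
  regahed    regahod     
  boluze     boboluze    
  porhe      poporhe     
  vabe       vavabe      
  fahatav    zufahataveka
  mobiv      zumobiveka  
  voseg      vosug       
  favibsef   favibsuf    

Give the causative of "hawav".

"hawav" ends in -v. The stems ending in -v (fahatav → zufahataveka, mobiv → zumobiveka) add zu- … -eka around the stem.
So hawav → zuhawaveka.

zuhawaveka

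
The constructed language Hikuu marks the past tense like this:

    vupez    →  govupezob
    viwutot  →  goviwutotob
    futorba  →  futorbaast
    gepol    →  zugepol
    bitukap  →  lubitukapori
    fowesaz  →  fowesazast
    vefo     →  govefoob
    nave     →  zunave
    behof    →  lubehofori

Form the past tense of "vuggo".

govuggoob

fowesaz and vupez both end in -z yet inflect differently (fowesazast, govupezob), so the final letter is not what conditions the rule; the first letter is.
"vuggo" begins with v-. The stems beginning with v- (viwutot → goviwutotob, vefo → govefoob, vupez → govupezob) add go- … -ob around the stem.
So vuggo → govuggoob.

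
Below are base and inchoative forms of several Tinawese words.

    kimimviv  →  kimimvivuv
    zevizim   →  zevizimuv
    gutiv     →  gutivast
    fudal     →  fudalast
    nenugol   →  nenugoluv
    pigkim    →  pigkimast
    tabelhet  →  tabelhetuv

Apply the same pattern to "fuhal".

"fuhal" has 2 vowels. The stems with 2 vowels (pigkim → pigkimast, fudal → fudalast, gutiv → gutivast) add -ast.
The other pattern: stems with 3 vowels add -uv.
So fuhal → fuhalast.

fuhalast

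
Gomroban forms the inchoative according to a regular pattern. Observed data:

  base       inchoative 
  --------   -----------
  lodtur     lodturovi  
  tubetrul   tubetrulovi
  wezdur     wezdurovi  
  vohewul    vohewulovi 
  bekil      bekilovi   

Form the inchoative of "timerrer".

timerrerovi

Every pair shown (lodtur → lodturovi, tubetrul → tubetrulovi, wezdur → wezdurovi, …) follows the same rule: add -ovi.
So timerrer → timerrerovi.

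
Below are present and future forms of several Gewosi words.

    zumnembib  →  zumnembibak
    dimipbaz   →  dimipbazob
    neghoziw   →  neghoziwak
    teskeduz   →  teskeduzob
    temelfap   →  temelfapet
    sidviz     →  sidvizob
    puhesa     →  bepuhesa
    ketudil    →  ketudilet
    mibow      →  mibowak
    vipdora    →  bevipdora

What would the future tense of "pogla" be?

bepogla

"pogla" ends in -a. The stems ending in -a (vipdora → bevipdora, puhesa → bepuhesa) add the prefix be-.
The other patterns: stems ending in -b or -w add -ak; stems ending in -z add -ob; stems ending in -l or -p add -et.
So pogla → bepogla.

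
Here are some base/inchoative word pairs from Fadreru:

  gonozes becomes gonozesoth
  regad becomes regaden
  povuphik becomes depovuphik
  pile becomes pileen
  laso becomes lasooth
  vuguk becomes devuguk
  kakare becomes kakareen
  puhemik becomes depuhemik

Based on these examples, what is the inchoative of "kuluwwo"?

kakare and gonozes both have last vowel 'e' yet inflect differently (kakareen, gonozesoth), so the last vowel is not what conditions the rule; the final letter is.
"kuluwwo" ends in -o. The one such stem in the data (laso → lasooth) adds -oth, so the same rule applies.
So kuluwwo → kuluwwooth.

kuluwwooth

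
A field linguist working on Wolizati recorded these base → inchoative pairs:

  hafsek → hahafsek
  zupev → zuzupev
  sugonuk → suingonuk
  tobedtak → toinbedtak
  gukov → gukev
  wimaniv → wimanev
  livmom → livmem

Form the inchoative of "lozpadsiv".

lozpadsev

"lozpadsiv" has last vowel 'i'. The one such stem in the data (wimaniv → wimanev) changes the last vowel to 'e' (as do gukov, livmom), so the same rule applies.
The other patterns: stems whose last vowel is 'e' repeat the first consonant+vowel as a prefix; stems whose last vowel is 'a' or 'u' insert -in- after the first vowel.
So lozpadsiv → lozpadsev.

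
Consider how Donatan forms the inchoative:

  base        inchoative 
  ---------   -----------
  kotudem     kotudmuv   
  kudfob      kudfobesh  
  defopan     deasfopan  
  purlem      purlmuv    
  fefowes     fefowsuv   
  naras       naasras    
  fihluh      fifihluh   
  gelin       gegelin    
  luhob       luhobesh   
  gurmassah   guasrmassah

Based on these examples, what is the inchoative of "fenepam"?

naras and fefowes both end in -s yet inflect differently (naasras, fefowsuv), so the final letter is not what conditions the rule; the last vowel is.
"fenepam" has last vowel 'a'. The stems whose last vowel is 'a' (defopan → deasfopan, gurmassah → guasrmassah, naras → naasras) insert -as- after the first vowel.
So fenepam → feasnepam.

feasnepam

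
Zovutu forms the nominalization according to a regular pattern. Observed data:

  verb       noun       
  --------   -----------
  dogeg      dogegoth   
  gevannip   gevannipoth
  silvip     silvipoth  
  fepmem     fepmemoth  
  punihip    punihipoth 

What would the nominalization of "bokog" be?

bokogoth

Every pair shown (dogeg → dogegoth, gevannip → gevannipoth, silvip → silvipoth, …) follows the same rule: add -oth.
So bokog → bokogoth.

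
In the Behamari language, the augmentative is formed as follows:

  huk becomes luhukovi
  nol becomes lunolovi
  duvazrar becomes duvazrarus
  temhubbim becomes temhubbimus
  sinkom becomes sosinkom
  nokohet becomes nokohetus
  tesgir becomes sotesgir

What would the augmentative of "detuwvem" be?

tesgir and duvazrar both end in -r yet inflect differently (sotesgir, duvazrarus), so the final letter is not what conditions the rule; the number of vowels is.
"detuwvem" has 3 vowels. The stems with 3 vowels (duvazrar → duvazrarus, nokohet → nokohetus, temhubbim → temhubbimus) add -us.
So detuwvem → detuwvemus.

detuwvemus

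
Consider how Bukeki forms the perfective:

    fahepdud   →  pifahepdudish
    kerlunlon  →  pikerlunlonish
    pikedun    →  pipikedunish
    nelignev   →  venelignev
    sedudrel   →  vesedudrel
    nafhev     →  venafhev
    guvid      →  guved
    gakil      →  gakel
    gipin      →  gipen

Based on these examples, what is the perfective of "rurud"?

pirurudish

fahepdud and guvid both end in -d yet inflect differently (pifahepdudish, guved), so the final letter is not what conditions the rule; the last vowel is.
"rurud" has last vowel 'u'. The stems whose last vowel is 'u' (fahepdud → pifahepdudish, pikedun → pipikedunish) add pi- … -ish around the stem.
The other patterns: stems whose last vowel is 'e' add the prefix ve-; stems whose last vowel is 'i' change the last vowel to 'e'.
So rurud → pirurudish.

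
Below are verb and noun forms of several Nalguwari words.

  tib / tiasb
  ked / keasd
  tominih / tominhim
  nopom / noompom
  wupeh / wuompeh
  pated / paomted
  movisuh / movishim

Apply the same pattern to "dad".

daasd

ked and pated both end in -d yet inflect differently (keasd, paomted), so the final letter is not what conditions the rule; the number of vowels is.
"dad" has 1 vowel. The stems with 1 vowel (tib → tiasb, ked → keasd) insert -as- after the first vowel.
So dad → daasd.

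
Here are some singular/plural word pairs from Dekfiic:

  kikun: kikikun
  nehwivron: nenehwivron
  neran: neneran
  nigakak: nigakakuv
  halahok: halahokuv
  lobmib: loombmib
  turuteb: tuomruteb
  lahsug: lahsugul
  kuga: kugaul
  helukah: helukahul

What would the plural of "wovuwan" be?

wowovuwan

neran and nigakak both have last vowel 'a' yet inflect differently (neneran, nigakakuv), so the last vowel is not what conditions the rule; the final letter is.
"wovuwan" ends in -n. The stems ending in -n (kikun → kikikun, nehwivron → nenehwivron, neran → neneran) repeat the first consonant+vowel as a prefix.
The other patterns: stems ending in -k add -uv; stems ending in -b insert -om- after the first vowel; stems ending in -a, -g or -h add -ul.
So wovuwan → wowovuwan.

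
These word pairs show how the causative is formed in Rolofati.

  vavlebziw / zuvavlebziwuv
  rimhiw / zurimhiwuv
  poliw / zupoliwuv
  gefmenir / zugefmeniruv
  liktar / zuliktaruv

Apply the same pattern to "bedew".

Every pair shown (vavlebziw → zuvavlebziwuv, rimhiw → zurimhiwuv, poliw → zupoliwuv, …) follows the same rule: add zu- … -uv around the stem.
So bedew → zubedewuv.

zubedewuv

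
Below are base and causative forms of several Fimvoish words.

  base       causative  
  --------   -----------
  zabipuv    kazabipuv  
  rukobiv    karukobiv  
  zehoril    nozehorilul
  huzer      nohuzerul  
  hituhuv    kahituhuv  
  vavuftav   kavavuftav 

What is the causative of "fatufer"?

nofatuferul

rukobiv and zehoril both have last vowel 'i' yet inflect differently (karukobiv, nozehorilul), so the last vowel is not what conditions the rule; the final letter is.
"fatufer" ends in -r. The one such stem in the data (huzer → nohuzerul) adds no- … -ul around the stem, so the same rule applies.
The other pattern: stems ending in -v add the prefix ka-.
So fatufer → nofatuferul.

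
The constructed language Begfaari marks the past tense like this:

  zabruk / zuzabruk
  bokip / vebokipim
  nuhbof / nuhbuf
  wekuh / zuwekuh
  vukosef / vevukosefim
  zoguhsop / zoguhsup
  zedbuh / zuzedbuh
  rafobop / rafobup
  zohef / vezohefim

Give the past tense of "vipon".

nuhbof and zohef both end in -f yet inflect differently (nuhbuf, vezohefim), so the final letter is not what conditions the rule; the last vowel is.
"vipon" has last vowel 'o'. The stems whose last vowel is 'o' (nuhbof → nuhbuf, zoguhsop → zoguhsup, rafobop → rafobup) change the last vowel to 'u'.
So vipon → vipun.

vipun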